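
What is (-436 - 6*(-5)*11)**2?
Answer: 11236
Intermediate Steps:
(-436 - 6*(-5)*11)**2 = (-436 + 30*11)**2 = (-436 + 330)**2 = (-106)**2 = 11236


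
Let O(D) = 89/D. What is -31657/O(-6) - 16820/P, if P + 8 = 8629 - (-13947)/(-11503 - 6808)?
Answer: 7488504684637/3512055344 ≈ 2132.2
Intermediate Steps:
P = 157845184/18311 (P = -8 + (8629 - (-13947)/(-11503 - 6808)) = -8 + (8629 - (-13947)/(-18311)) = -8 + (8629 - (-13947)*(-1)/18311) = -8 + (8629 - 1*13947/18311) = -8 + (8629 - 13947/18311) = -8 + 157991672/18311 = 157845184/18311 ≈ 8620.2)
-31657/O(-6) - 16820/P = -31657/(89/(-6)) - 16820/157845184/18311 = -31657/(89*(-⅙)) - 16820*18311/157845184 = -31657/(-89/6) - 76997755/39461296 = -31657*(-6/89) - 76997755/39461296 = 189942/89 - 76997755/39461296 = 7488504684637/3512055344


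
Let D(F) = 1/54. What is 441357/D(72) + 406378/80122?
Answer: 136397879021/5723 ≈ 2.3833e+7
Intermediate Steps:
D(F) = 1/54
441357/D(72) + 406378/80122 = 441357/(1/54) + 406378/80122 = 441357*54 + 406378*(1/80122) = 23833278 + 29027/5723 = 136397879021/5723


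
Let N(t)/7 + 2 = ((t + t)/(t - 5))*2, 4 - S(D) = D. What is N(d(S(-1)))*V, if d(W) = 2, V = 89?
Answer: -8722/3 ≈ -2907.3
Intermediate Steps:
S(D) = 4 - D
N(t) = -14 + 28*t/(-5 + t) (N(t) = -14 + 7*(((t + t)/(t - 5))*2) = -14 + 7*(((2*t)/(-5 + t))*2) = -14 + 7*((2*t/(-5 + t))*2) = -14 + 7*(4*t/(-5 + t)) = -14 + 28*t/(-5 + t))
N(d(S(-1)))*V = (14*(5 + 2)/(-5 + 2))*89 = (14*7/(-3))*89 = (14*(-⅓)*7)*89 = -98/3*89 = -8722/3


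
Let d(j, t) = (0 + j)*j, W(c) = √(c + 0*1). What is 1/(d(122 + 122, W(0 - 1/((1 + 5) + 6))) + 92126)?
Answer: 1/151662 ≈ 6.5936e-6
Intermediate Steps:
W(c) = √c (W(c) = √(c + 0) = √c)
d(j, t) = j² (d(j, t) = j*j = j²)
1/(d(122 + 122, W(0 - 1/((1 + 5) + 6))) + 92126) = 1/((122 + 122)² + 92126) = 1/(244² + 92126) = 1/(59536 + 92126) = 1/151662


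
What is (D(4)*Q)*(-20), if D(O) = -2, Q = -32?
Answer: -1280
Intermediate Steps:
(D(4)*Q)*(-20) = -2*(-32)*(-20) = 64*(-20) = -1280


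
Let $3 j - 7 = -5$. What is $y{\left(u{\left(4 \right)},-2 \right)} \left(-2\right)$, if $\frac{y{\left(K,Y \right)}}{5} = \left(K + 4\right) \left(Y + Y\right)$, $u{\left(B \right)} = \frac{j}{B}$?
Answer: $\frac{500}{3} \approx 166.67$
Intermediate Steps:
$j = \frac{2}{3}$ ($j = \frac{7}{3} + \frac{1}{3} \left(-5\right) = \frac{7}{3} - \frac{5}{3} = \frac{2}{3} \approx 0.66667$)
$u{\left(B \right)} = \frac{2}{3 B}$
$y{\left(K,Y \right)} = 10 Y \left(4 + K\right)$ ($y{\left(K,Y \right)} = 5 \left(K + 4\right) \left(Y + Y\right) = 5 \left(4 + K\right) 2 Y = 5 \cdot 2 Y \left(4 + K\right) = 10 Y \left(4 + K\right)$)
$y{\left(u{\left(4 \right)},-2 \right)} \left(-2\right) = 10 \left(-2\right) \left(4 + \frac{2}{3 \cdot 4}\right) \left(-2\right) = 10 \left(-2\right) \left(4 + \frac{2}{3} \cdot \frac{1}{4}\right) \left(-2\right) = 10 \left(-2\right) \left(4 + \frac{1}{6}\right) \left(-2\right) = 10 \left(-2\right) \frac{25}{6} \left(-2\right) = \left(- \frac{250}{3}\right) \left(-2\right) = \frac{500}{3}$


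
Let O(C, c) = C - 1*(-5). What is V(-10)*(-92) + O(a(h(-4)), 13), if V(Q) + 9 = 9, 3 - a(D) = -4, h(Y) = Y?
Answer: 12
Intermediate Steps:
a(D) = 7 (a(D) = 3 - 1*(-4) = 3 + 4 = 7)
O(C, c) = 5 + C (O(C, c) = C + 5 = 5 + C)
V(Q) = 0 (V(Q) = -9 + 9 = 0)
V(-10)*(-92) + O(a(h(-4)), 13) = 0*(-92) + (5 + 7) = 0 + 12 = 12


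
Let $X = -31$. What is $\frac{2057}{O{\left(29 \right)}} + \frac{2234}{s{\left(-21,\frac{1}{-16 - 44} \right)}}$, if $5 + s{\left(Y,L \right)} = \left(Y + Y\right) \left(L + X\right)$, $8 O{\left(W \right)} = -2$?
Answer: $- \frac{106752416}{12977} \approx -8226.3$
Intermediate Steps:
$O{\left(W \right)} = - \frac{1}{4}$ ($O{\left(W \right)} = \frac{1}{8} \left(-2\right) = - \frac{1}{4}$)
$s{\left(Y,L \right)} = -5 + 2 Y \left(-31 + L\right)$ ($s{\left(Y,L \right)} = -5 + \left(Y + Y\right) \left(L - 31\right) = -5 + 2 Y \left(-31 + L\right)$)
$\frac{2057}{O{\left(29 \right)}} + \frac{2234}{s{\left(-21,\frac{1}{-16 - 44} \right)}} = \frac{2057}{- \frac{1}{4}} + \frac{2234}{-5 - -1302 + 2 \frac{1}{-16 - 44} \left(-21\right)} = 2057 \left(-4\right) + \frac{2234}{-5 + 1302 + 2 \frac{1}{-60} \left(-21\right)} = -8228 + \frac{2234}{-5 + 1302 + 2 \left(- \frac{1}{60}\right) \left(-21\right)} = -8228 + \frac{2234}{-5 + 1302 + \frac{7}{10}} = -8228 + \frac{2234}{\frac{12977}{10}} = -8228 + 2234 \cdot \frac{10}{12977} = -8228 + \frac{22340}{12977} = - \frac{106752416}{12977}$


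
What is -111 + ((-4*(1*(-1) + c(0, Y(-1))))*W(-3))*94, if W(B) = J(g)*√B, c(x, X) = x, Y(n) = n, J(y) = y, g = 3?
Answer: -111 + 1128*I*√3 ≈ -111.0 + 1953.8*I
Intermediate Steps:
W(B) = 3*√B
-111 + ((-4*(1*(-1) + c(0, Y(-1))))*W(-3))*94 = -111 + ((-4*(1*(-1) + 0))*(3*√(-3)))*94 = -111 + ((-4*(-1 + 0))*(3*(I*√3)))*94 = -111 + ((-4*(-1))*(3*I*√3))*94 = -111 + (4*(3*I*√3))*94 = -111 + (12*I*√3)*94 = -111 + 1128*I*√3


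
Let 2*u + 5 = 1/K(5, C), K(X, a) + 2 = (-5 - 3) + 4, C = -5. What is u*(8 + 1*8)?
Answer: -124/3 ≈ -41.333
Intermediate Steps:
K(X, a) = -6 (K(X, a) = -2 + ((-5 - 3) + 4) = -2 + (-8 + 4) = -2 - 4 = -6)
u = -31/12 (u = -5/2 + (1/2)/(-6) = -5/2 + (1/2)*(-1/6) = -5/2 - 1/12 = -31/12 ≈ -2.5833)
u*(8 + 1*8) = -31*(8 + 1*8)/12 = -31*(8 + 8)/12 = -31/12*16 = -124/3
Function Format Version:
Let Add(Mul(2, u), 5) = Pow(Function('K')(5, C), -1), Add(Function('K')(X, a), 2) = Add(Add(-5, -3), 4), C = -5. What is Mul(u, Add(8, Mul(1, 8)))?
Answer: Rational(-124, 3) ≈ -41.333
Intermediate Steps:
Function('K')(X, a) = -6 (Function('K')(X, a) = Add(-2, Add(Add(-5, -3), 4)) = Add(-2, Add(-8, 4)) = Add(-2, -4) = -6)
u = Rational(-31, 12) (u = Add(Rational(-5, 2), Mul(Rational(1, 2), Pow(-6, -1))) = Add(Rational(-5, 2), Mul(Rational(1, 2), Rational(-1, 6))) = Add(Rational(-5, 2), Rational(-1, 12)) = Rational(-31, 12) ≈ -2.5833)
Mul(u, Add(8, Mul(1, 8))) = Mul(Rational(-31, 12), Add(8, Mul(1, 8))) = Mul(Rational(-31, 12), Add(8, 8)) = Mul(Rational(-31, 12), 16) = Rational(-124, 3)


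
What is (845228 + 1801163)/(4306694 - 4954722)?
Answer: -2646391/648028 ≈ -4.0838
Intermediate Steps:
(845228 + 1801163)/(4306694 - 4954722) = 2646391/(-648028) = 2646391*(-1/648028) = -2646391/648028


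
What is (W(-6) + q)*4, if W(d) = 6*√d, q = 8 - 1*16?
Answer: -32 + 24*I*√6 ≈ -32.0 + 58.788*I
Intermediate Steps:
q = -8 (q = 8 - 16 = -8)
(W(-6) + q)*4 = (6*√(-6) - 8)*4 = (6*(I*√6) - 8)*4 = (6*I*√6 - 8)*4 = (-8 + 6*I*√6)*4 = -32 + 24*I*√6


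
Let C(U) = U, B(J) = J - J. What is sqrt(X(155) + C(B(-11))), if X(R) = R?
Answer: sqrt(155) ≈ 12.450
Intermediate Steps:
B(J) = 0
sqrt(X(155) + C(B(-11))) = sqrt(155 + 0) = sqrt(155)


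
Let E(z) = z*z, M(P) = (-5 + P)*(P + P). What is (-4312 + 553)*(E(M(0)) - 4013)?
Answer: 15084867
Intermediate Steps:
M(P) = 2*P*(-5 + P) (M(P) = (-5 + P)*(2*P) = 2*P*(-5 + P))
E(z) = z**2
(-4312 + 553)*(E(M(0)) - 4013) = (-4312 + 553)*((2*0*(-5 + 0))**2 - 4013) = -3759*((2*0*(-5))**2 - 4013) = -3759*(0**2 - 4013) = -3759*(0 - 4013) = -3759*(-4013) = 15084867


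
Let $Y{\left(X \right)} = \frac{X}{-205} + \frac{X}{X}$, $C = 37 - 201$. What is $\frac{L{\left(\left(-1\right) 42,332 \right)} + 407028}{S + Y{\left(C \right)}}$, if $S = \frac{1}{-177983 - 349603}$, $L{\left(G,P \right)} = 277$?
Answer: $\frac{1074442078650}{4748269} \approx 2.2628 \cdot 10^{5}$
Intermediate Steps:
$S = - \frac{1}{527586}$ ($S = \frac{1}{-527586} = - \frac{1}{527586} \approx -1.8954 \cdot 10^{-6}$)
$C = -164$ ($C = 37 - 201 = -164$)
$Y{\left(X \right)} = 1 - \frac{X}{205}$ ($Y{\left(X \right)} = X \left(- \frac{1}{205}\right) + 1 = - \frac{X}{205} + 1 = 1 - \frac{X}{205}$)
$\frac{L{\left(\left(-1\right) 42,332 \right)} + 407028}{S + Y{\left(C \right)}} = \frac{277 + 407028}{- \frac{1}{527586} + \left(1 - - \frac{4}{5}\right)} = \frac{407305}{- \frac{1}{527586} + \left(1 + \frac{4}{5}\right)} = \frac{407305}{- \frac{1}{527586} + \frac{9}{5}} = \frac{407305}{\frac{4748269}{2637930}} = 407305 \cdot \frac{2637930}{4748269} = \frac{1074442078650}{4748269}$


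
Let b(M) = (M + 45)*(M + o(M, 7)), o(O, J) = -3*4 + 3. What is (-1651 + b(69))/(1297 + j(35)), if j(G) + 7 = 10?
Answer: 5189/1300 ≈ 3.9915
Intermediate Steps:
j(G) = 3 (j(G) = -7 + 10 = 3)
o(O, J) = -9 (o(O, J) = -12 + 3 = -9)
b(M) = (-9 + M)*(45 + M) (b(M) = (M + 45)*(M - 9) = (45 + M)*(-9 + M) = (-9 + M)*(45 + M))
(-1651 + b(69))/(1297 + j(35)) = (-1651 + (-405 + 69² + 36*69))/(1297 + 3) = (-1651 + (-405 + 4761 + 2484))/1300 = (-1651 + 6840)*(1/1300) = 5189*(1/1300) = 5189/1300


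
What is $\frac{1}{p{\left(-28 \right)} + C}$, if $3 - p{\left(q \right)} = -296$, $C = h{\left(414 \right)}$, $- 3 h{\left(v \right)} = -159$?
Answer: $\frac{1}{352} \approx 0.0028409$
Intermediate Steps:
$h{\left(v \right)} = 53$ ($h{\left(v \right)} = \left(- \frac{1}{3}\right) \left(-159\right) = 53$)
$C = 53$
$p{\left(q \right)} = 299$ ($p{\left(q \right)} = 3 - -296 = 3 + 296 = 299$)
$\frac{1}{p{\left(-28 \right)} + C} = \frac{1}{299 + 53} = \frac{1}{352}$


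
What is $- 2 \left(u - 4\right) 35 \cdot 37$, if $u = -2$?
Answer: $15540$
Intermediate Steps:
$- 2 \left(u - 4\right) 35 \cdot 37 = - 2 \left(-2 - 4\right) 35 \cdot 37 = \left(-2\right) \left(-6\right) 35 \cdot 37 = 12 \cdot 35 \cdot 37 = 420 \cdot 37 = 15540$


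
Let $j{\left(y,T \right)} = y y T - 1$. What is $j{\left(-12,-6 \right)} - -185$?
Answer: $-680$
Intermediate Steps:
$j{\left(y,T \right)} = -1 + T y^{2}$ ($j{\left(y,T \right)} = y^{2} T - 1 = T y^{2} - 1 = -1 + T y^{2}$)
$j{\left(-12,-6 \right)} - -185 = \left(-1 - 6 \left(-12\right)^{2}\right) - -185 = \left(-1 - 864\right) + 185 = -865 + 185 = -680$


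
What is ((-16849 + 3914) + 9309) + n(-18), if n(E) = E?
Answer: -3644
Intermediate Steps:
((-16849 + 3914) + 9309) + n(-18) = ((-16849 + 3914) + 9309) - 18 = (-12935 + 9309) - 18 = -3626 - 18 = -3644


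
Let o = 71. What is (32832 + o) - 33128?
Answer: -225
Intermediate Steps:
(32832 + o) - 33128 = (32832 + 71) - 33128 = 32903 - 33128 = -225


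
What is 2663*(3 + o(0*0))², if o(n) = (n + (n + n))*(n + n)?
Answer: 23967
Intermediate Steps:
o(n) = 6*n² (o(n) = (n + 2*n)*(2*n) = (3*n)*(2*n) = 6*n²)
2663*(3 + o(0*0))² = 2663*(3 + 6*(0*0)²)² = 2663*(3 + 6*0²)² = 2663*(3 + 6*0)² = 2663*(3 + 0)² = 2663*3² = 2663*9 = 23967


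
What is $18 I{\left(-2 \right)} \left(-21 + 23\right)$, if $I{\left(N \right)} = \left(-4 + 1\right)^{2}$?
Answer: $324$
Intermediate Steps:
$I{\left(N \right)} = 9$ ($I{\left(N \right)} = \left(-3\right)^{2} = 9$)
$18 I{\left(-2 \right)} \left(-21 + 23\right) = 18 \cdot 9 \left(-21 + 23\right) = 162 \cdot 2 = 324$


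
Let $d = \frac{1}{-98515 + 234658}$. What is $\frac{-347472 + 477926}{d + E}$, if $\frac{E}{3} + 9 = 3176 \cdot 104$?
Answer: $\frac{8880199461}{67451028278} \approx 0.13165$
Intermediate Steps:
$d = \frac{1}{136143} \approx 7.3452 \cdot 10^{-6}$
$E = 990885$ ($E = -27 + 3 \cdot 3176 \cdot 104 = -27 + 3 \cdot 330304 = -27 + 990912 = 990885$)
$\frac{-347472 + 477926}{d + E} = \frac{-347472 + 477926}{\frac{1}{136143} + 990885} = \frac{130454}{\frac{134902056556}{136143}} = 130454 \cdot \frac{136143}{134902056556} = \frac{8880199461}{67451028278}$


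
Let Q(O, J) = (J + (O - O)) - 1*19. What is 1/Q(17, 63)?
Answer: 1/44 ≈ 0.022727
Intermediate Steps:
Q(O, J) = -19 + J (Q(O, J) = (J + 0) - 19 = J - 19 = -19 + J)
1/Q(17, 63) = 1/(-19 + 63) = 1/44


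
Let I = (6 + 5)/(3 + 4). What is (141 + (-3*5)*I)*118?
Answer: 96996/7 ≈ 13857.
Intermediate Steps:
I = 11/7 ≈ 1.5714
(141 + (-3*5)*I)*118 = (141 - 3*5*(11/7))*118 = (141 - 15*11/7)*118 = (141 - 165/7)*118 = (822/7)*118 = 96996/7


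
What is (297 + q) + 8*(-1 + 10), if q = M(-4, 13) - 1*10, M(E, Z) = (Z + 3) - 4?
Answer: 371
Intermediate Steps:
M(E, Z) = -1 + Z (M(E, Z) = (3 + Z) - 4 = -1 + Z)
q = 2 (q = (-1 + 13) - 1*10 = 12 - 10 = 2)
(297 + q) + 8*(-1 + 10) = (297 + 2) + 8*(-1 + 10) = 299 + 8*9 = 299 + 72 = 371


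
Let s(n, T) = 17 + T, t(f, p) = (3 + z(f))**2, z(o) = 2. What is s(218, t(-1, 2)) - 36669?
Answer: -36627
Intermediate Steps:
t(f, p) = 25 (t(f, p) = (3 + 2)**2 = 5**2 = 25)
s(218, t(-1, 2)) - 36669 = (17 + 25) - 36669 = 42 - 36669 = -36627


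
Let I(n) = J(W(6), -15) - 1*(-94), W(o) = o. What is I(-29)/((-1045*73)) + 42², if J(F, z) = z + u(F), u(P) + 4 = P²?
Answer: 134566629/76285 ≈ 1764.0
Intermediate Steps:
u(P) = -4 + P²
J(F, z) = -4 + z + F² (J(F, z) = z + (-4 + F²) = -4 + z + F²)
I(n) = 111 (I(n) = (-4 - 15 + 6²) - 1*(-94) = (-4 - 15 + 36) + 94 = 17 + 94 = 111)
I(-29)/((-1045*73)) + 42² = 111/((-1045*73)) + 42² = 111/(-76285) + 1764 = 111*(-1/76285) + 1764 = -111/76285 + 1764 = 134566629/76285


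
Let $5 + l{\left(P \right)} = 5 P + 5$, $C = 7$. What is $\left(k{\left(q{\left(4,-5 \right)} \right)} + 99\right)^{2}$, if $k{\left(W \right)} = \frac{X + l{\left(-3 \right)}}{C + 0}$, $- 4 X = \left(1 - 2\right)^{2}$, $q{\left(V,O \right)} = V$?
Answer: $\frac{7349521}{784} \approx 9374.4$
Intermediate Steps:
$X = - \frac{1}{4}$ ($X = - \frac{\left(1 - 2\right)^{2}}{4} = - \frac{\left(-1\right)^{2}}{4} = \left(- \frac{1}{4}\right) 1 = - \frac{1}{4} \approx -0.25$)
$l{\left(P \right)} = 5 P$ ($l{\left(P \right)} = -5 + \left(5 P + 5\right) = -5 + \left(5 + 5 P\right) = 5 P$)
$k{\left(W \right)} = - \frac{61}{28}$ ($k{\left(W \right)} = \frac{- \frac{1}{4} + 5 \left(-3\right)}{7 + 0} = \frac{- \frac{1}{4} - 15}{7} = \left(- \frac{61}{4}\right) \frac{1}{7} = - \frac{61}{28}$)
$\left(k{\left(q{\left(4,-5 \right)} \right)} + 99\right)^{2} = \left(- \frac{61}{28} + 99\right)^{2} = \left(\frac{2711}{28}\right)^{2} = \frac{7349521}{784}$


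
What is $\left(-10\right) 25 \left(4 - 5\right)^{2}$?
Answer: $-250$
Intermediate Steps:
$\left(-10\right) 25 \left(4 - 5\right)^{2} = - 250 \left(-1\right)^{2} = \left(-250\right) 1 = -250$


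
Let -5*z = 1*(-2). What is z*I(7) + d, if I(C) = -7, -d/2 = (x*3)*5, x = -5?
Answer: 736/5 ≈ 147.20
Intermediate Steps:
d = 150 (d = -2*(-5*3)*5 = -(-30)*5 = -2*(-75) = 150)
z = ⅖ (z = -(-2)/5 = -⅕*(-2) = ⅖ ≈ 0.40000)
z*I(7) + d = (⅖)*(-7) + 150 = -14/5 + 150 = 736/5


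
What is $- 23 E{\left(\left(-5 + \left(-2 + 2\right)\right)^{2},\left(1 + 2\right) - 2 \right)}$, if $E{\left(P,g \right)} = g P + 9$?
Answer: $-782$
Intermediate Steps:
$E{\left(P,g \right)} = 9 + P g$ ($E{\left(P,g \right)} = P g + 9 = 9 + P g$)
$- 23 E{\left(\left(-5 + \left(-2 + 2\right)\right)^{2},\left(1 + 2\right) - 2 \right)} = - 23 \left(9 + \left(-5 + \left(-2 + 2\right)\right)^{2} \left(\left(1 + 2\right) - 2\right)\right) = - 23 \left(9 + \left(-5 + 0\right)^{2} \left(3 - 2\right)\right) = - 23 \left(9 + \left(-5\right)^{2} \cdot 1\right) = - 23 \left(9 + 25 \cdot 1\right) = - 23 \left(9 + 25\right) = \left(-23\right) 34 = -782$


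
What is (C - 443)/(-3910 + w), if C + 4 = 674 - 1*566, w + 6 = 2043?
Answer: 339/1873 ≈ 0.18099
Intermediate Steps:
w = 2037 (w = -6 + 2043 = 2037)
C = 104 (C = -4 + (674 - 1*566) = -4 + (674 - 566) = -4 + 108 = 104)
(C - 443)/(-3910 + w) = (104 - 443)/(-3910 + 2037) = -339/(-1873) = -339*(-1/1873) = 339/1873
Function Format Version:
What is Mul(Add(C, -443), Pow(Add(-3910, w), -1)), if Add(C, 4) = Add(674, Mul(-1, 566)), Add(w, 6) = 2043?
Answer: Rational(339, 1873) ≈ 0.18099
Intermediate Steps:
w = 2037 (w = Add(-6, 2043) = 2037)
C = 104 (C = Add(-4, Add(674, Mul(-1, 566))) = Add(-4, Add(674, -566)) = Add(-4, 108) = 104)
Mul(Add(C, -443), Pow(Add(-3910, w), -1)) = Mul(Add(104, -443), Pow(Add(-3910, 2037), -1)) = Mul(-339, Pow(-1873, -1)) = Mul(-339, Rational(-1, 1873)) = Rational(339, 1873)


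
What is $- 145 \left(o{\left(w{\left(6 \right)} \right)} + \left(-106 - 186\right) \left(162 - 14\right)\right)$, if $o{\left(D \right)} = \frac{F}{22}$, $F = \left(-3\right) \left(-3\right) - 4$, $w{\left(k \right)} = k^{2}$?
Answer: $\frac{137858315}{22} \approx 6.2663 \cdot 10^{6}$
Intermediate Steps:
$F = 5$ ($F = 9 - 4 = 5$)
$o{\left(D \right)} = \frac{5}{22}$
$- 145 \left(o{\left(w{\left(6 \right)} \right)} + \left(-106 - 186\right) \left(162 - 14\right)\right) = - 145 \left(\frac{5}{22} + \left(-106 - 186\right) \left(162 - 14\right)\right) = - 145 \left(\frac{5}{22} - 43216\right) = \left(-145\right) \left(- \frac{950747}{22}\right) = \frac{137858315}{22}$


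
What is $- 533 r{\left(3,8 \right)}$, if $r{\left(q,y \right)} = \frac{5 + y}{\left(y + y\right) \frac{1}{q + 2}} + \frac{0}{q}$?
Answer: $- \frac{34645}{16} \approx -2165.3$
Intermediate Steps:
$r{\left(q,y \right)} = \frac{\left(2 + q\right) \left(5 + y\right)}{2 y}$ ($r{\left(q,y \right)} = \frac{5 + y}{2 y \frac{1}{2 + q}} + 0 = \left(5 + y\right) \frac{2 + q}{2 y} + 0 = \frac{\left(2 + q\right) \left(5 + y\right)}{2 y} + 0 = \frac{\left(2 + q\right) \left(5 + y\right)}{2 y}$)
$- 533 r{\left(3,8 \right)} = - 533 \frac{10 + 5 \cdot 3 + 8 \left(2 + 3\right)}{2 \cdot 8} = - 533 \cdot \frac{1}{2} \cdot \frac{1}{8} \left(10 + 15 + 8 \cdot 5\right) = - 533 \cdot \frac{1}{2} \cdot \frac{1}{8} \left(10 + 15 + 40\right) = - 533 \cdot \frac{1}{2} \cdot \frac{1}{8} \cdot 65 = \left(-533\right) \frac{65}{16} = - \frac{34645}{16}$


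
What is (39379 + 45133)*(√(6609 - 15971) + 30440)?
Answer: 2572545280 + 84512*I*√9362 ≈ 2.5725e+9 + 8.1772e+6*I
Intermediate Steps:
(39379 + 45133)*(√(6609 - 15971) + 30440) = 84512*(√(-9362) + 30440) = 84512*(I*√9362 + 30440) = 84512*(30440 + I*√9362) = 2572545280 + 84512*I*√9362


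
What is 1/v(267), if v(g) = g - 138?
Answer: 1/129 ≈ 0.0077519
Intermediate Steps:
v(g) = -138 + g
1/v(267) = 1/(-138 + 267) = 1/129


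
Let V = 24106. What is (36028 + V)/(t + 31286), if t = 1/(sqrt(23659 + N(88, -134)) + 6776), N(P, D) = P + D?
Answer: 86336317757186396/44918316594595021 + 60134*sqrt(23613)/44918316594595021 ≈ 1.9221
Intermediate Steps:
N(P, D) = D + P
t = 1/(6776 + sqrt(23613)) (t = 1/(sqrt(23659 + (-134 + 88)) + 6776) = 1/(sqrt(23659 - 46) + 6776) = 1/(sqrt(23613) + 6776) = 1/(6776 + sqrt(23613)) ≈ 0.00014431)
(36028 + V)/(t + 31286) = (36028 + 24106)/((6776/45890563 - sqrt(23613)/45890563) + 31286) = 60134/(1435732160794/45890563 - sqrt(23613)/45890563)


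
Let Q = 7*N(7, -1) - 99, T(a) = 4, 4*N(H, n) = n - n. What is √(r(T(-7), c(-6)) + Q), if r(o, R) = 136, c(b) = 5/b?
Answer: √37 ≈ 6.0828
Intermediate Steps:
N(H, n) = 0 (N(H, n) = (n - n)/4 = (¼)*0 = 0)
Q = -99 (Q = 7*0 - 99 = 0 - 99 = -99)
√(r(T(-7), c(-6)) + Q) = √(136 - 99) = √37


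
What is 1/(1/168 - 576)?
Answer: -168/96767 ≈ -0.0017361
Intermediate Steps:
1/(1/168 - 576) = 1/(-96767/168) = -168/96767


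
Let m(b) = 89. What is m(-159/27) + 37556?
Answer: 37645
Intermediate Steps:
m(-159/27) + 37556 = 89 + 37556 = 37645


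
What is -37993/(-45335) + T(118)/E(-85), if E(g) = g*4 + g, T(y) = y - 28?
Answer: 96535/154139 ≈ 0.62629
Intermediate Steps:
T(y) = -28 + y
E(g) = 5*g (E(g) = 4*g + g = 5*g)
-37993/(-45335) + T(118)/E(-85) = -37993/(-45335) + (-28 + 118)/((5*(-85))) = -37993*(-1/45335) + 90/(-425) = 37993/45335 + 90*(-1/425) = 37993/45335 - 18/85 = 96535/154139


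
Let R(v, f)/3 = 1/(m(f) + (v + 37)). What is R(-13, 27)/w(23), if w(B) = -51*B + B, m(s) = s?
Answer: -1/19550 ≈ -5.1151e-5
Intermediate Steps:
w(B) = -50*B
R(v, f) = 3/(37 + f + v) (R(v, f) = 3/(f + (v + 37)) = 3/(f + (37 + v)) = 3/(37 + f + v))
R(-13, 27)/w(23) = (3/(37 + 27 - 13))/((-50*23)) = (3/51)/(-1150) = (3*(1/51))*(-1/1150) = (1/17)*(-1/1150) = -1/19550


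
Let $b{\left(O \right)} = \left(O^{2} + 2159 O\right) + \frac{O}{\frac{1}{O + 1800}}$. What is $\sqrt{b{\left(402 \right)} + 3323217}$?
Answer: $\sqrt{5237943} \approx 2288.7$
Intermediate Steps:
$b{\left(O \right)} = O^{2} + 2159 O + O \left(1800 + O\right)$ ($b{\left(O \right)} = \left(O^{2} + 2159 O\right) + \frac{O}{\frac{1}{1800 + O}} = \left(O^{2} + 2159 O\right) + O \left(1800 + O\right) = O^{2} + 2159 O + O \left(1800 + O\right)$)
$\sqrt{b{\left(402 \right)} + 3323217} = \sqrt{402 \left(3959 + 2 \cdot 402\right) + 3323217} = \sqrt{402 \left(3959 + 804\right) + 3323217} = \sqrt{402 \cdot 4763 + 3323217} = \sqrt{1914726 + 3323217} = \sqrt{5237943}$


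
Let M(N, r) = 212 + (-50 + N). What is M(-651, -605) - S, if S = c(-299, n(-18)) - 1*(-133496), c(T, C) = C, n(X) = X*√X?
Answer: -133985 + 54*I*√2 ≈ -1.3399e+5 + 76.368*I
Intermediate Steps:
n(X) = X^(3/2)
M(N, r) = 162 + N
S = 133496 - 54*I*√2 (S = (-18)^(3/2) - 1*(-133496) = -54*I*√2 + 133496 = 133496 - 54*I*√2 ≈ 1.335e+5 - 76.368*I)
M(-651, -605) - S = (162 - 651) - (133496 - 54*I*√2) = -489 + (-133496 + 54*I*√2) = -133985 + 54*I*√2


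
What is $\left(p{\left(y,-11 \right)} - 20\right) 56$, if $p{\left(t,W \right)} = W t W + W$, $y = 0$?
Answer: $-1736$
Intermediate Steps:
$p{\left(t,W \right)} = W + t W^{2}$ ($p{\left(t,W \right)} = t W^{2} + W = W + t W^{2}$)
$\left(p{\left(y,-11 \right)} - 20\right) 56 = \left(- 11 \left(1 - 0\right) - 20\right) 56 = \left(- 11 \left(1 + 0\right) - 20\right) 56 = \left(\left(-11\right) 1 - 20\right) 56 = \left(-11 - 20\right) 56 = \left(-31\right) 56 = -1736$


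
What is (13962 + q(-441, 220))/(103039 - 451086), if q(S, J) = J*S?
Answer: 83058/348047 ≈ 0.23864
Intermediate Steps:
(13962 + q(-441, 220))/(103039 - 451086) = (13962 + 220*(-441))/(103039 - 451086) = (13962 - 97020)/(-348047) = -83058*(-1/348047) = 83058/348047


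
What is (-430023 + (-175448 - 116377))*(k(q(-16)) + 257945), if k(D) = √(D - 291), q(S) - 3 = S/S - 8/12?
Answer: -186197082360 - 240616*I*√2589 ≈ -1.862e+11 - 1.2243e+7*I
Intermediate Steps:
q(S) = 10/3 (q(S) = 3 + (S/S - 8/12) = 3 + (1 - 8*1/12) = 3 + (1 - ⅔) = 3 + ⅓ = 10/3)
k(D) = √(-291 + D)
(-430023 + (-175448 - 116377))*(k(q(-16)) + 257945) = (-430023 + (-175448 - 116377))*(√(-291 + 10/3) + 257945) = (-430023 - 291825)*(√(-863/3) + 257945) = -721848*(I*√2589/3 + 257945) = -721848*(257945 + I*√2589/3) = -186197082360 - 240616*I*√2589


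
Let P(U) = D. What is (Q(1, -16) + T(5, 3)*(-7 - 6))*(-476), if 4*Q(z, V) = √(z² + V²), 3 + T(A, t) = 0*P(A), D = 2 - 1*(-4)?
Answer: -18564 - 119*√257 ≈ -20472.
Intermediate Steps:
D = 6 (D = 2 + 4 = 6)
P(U) = 6
T(A, t) = -3 (T(A, t) = -3 + 0*6 = -3 + 0 = -3)
Q(z, V) = √(V² + z²)/4 (Q(z, V) = √(z² + V²)/4 = √(V² + z²)/4)
(Q(1, -16) + T(5, 3)*(-7 - 6))*(-476) = (√((-16)² + 1²)/4 - 3*(-7 - 6))*(-476) = (√(256 + 1)/4 - 3*(-13))*(-476) = (√257/4 + 39)*(-476) = (39 + √257/4)*(-476) = -18564 - 119*√257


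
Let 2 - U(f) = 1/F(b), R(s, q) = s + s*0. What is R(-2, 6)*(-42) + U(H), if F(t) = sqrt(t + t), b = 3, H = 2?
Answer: 86 - sqrt(6)/6 ≈ 85.592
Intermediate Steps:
F(t) = sqrt(2)*sqrt(t) (F(t) = sqrt(2*t) = sqrt(2)*sqrt(t))
R(s, q) = s (R(s, q) = s + 0 = s)
U(f) = 2 - sqrt(6)/6 (U(f) = 2 - 1/(sqrt(2)*sqrt(3)) = 2 - 1/(sqrt(6)) = 2 - sqrt(6)/6)
R(-2, 6)*(-42) + U(H) = -2*(-42) + (2 - sqrt(6)/6) = 84 + (2 - sqrt(6)/6) = 86 - sqrt(6)/6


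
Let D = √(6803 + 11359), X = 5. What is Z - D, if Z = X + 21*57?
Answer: 1202 - 3*√2018 ≈ 1067.2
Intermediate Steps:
D = 3*√2018 (D = √18162 = 3*√2018 ≈ 134.77)
Z = 1202 (Z = 5 + 21*57 = 5 + 1197 = 1202)
Z - D = 1202 - 3*√2018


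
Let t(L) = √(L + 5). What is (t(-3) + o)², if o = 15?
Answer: (15 + √2)² ≈ 269.43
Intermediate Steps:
t(L) = √(5 + L)
(t(-3) + o)² = (√(5 - 3) + 15)² = (√2 + 15)² = (15 + √2)²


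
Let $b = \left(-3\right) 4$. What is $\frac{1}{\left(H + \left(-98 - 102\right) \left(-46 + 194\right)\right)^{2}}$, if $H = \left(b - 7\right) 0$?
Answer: $\frac{1}{876160000} \approx 1.1413 \cdot 10^{-9}$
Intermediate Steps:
$b = -12$
$H = 0$ ($H = \left(-12 - 7\right) 0 = \left(-19\right) 0 = 0$)
$\frac{1}{\left(H + \left(-98 - 102\right) \left(-46 + 194\right)\right)^{2}} = \frac{1}{\left(0 + \left(-98 - 102\right) \left(-46 + 194\right)\right)^{2}} = \frac{1}{\left(0 - 29600\right)^{2}} = \frac{1}{\left(-29600\right)^{2}} = \frac{1}{876160000}$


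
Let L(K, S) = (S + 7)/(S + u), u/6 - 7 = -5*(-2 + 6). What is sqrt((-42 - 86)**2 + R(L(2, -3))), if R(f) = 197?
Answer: sqrt(16581) ≈ 128.77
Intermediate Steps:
u = -78 (u = 42 + 6*(-5*(-2 + 6)) = 42 + 6*(-5*4) = 42 + 6*(-20) = 42 - 120 = -78)
L(K, S) = (7 + S)/(-78 + S) (L(K, S) = (S + 7)/(S - 78) = (7 + S)/(-78 + S))
sqrt((-42 - 86)**2 + R(L(2, -3))) = sqrt((-42 - 86)**2 + 197) = sqrt((-128)**2 + 197) = sqrt(16384 + 197) = sqrt(16581)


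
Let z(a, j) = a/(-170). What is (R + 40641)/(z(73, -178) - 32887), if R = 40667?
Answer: -13822360/5590863 ≈ -2.4723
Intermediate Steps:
z(a, j) = -a/170 (z(a, j) = a*(-1/170) = -a/170)
(R + 40641)/(z(73, -178) - 32887) = (40667 + 40641)/(-1/170*73 - 32887) = 81308/(-73/170 - 32887) = 81308/(-5590863/170) = 81308*(-170/5590863) = -13822360/5590863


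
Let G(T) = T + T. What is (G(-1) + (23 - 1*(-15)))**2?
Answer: 1296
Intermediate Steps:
G(T) = 2*T
(G(-1) + (23 - 1*(-15)))**2 = (2*(-1) + (23 - 1*(-15)))**2 = (-2 + (23 + 15))**2 = (-2 + 38)**2 = 36**2 = 1296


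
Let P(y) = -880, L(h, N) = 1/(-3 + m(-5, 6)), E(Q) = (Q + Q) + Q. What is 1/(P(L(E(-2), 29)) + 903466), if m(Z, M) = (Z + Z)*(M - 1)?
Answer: 1/902586 ≈ 1.1079e-6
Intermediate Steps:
m(Z, M) = 2*Z*(-1 + M) (m(Z, M) = (2*Z)*(-1 + M) = 2*Z*(-1 + M))
E(Q) = 3*Q (E(Q) = 2*Q + Q = 3*Q)
L(h, N) = -1/53 (L(h, N) = 1/(-3 + 2*(-5)*(-1 + 6)) = 1/(-3 + 2*(-5)*5) = 1/(-3 - 50) = 1/(-53) = -1/53)
1/(P(L(E(-2), 29)) + 903466) = 1/(-880 + 903466) = 1/902586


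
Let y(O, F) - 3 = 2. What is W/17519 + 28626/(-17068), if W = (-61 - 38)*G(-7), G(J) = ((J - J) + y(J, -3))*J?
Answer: -221179137/149507146 ≈ -1.4794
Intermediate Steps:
y(O, F) = 5 (y(O, F) = 3 + 2 = 5)
G(J) = 5*J (G(J) = ((J - J) + 5)*J = (0 + 5)*J = 5*J)
W = 3465 (W = (-61 - 38)*(5*(-7)) = -99*(-35) = 3465)
W/17519 + 28626/(-17068) = 3465/17519 + 28626/(-17068) = 3465*(1/17519) + 28626*(-1/17068) = 3465/17519 - 14313/8534 = -221179137/149507146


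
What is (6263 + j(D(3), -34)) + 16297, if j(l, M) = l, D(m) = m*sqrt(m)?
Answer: 22560 + 3*sqrt(3) ≈ 22565.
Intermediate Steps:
D(m) = m**(3/2)
(6263 + j(D(3), -34)) + 16297 = (6263 + 3**(3/2)) + 16297 = (6263 + 3*sqrt(3)) + 16297 = 22560 + 3*sqrt(3)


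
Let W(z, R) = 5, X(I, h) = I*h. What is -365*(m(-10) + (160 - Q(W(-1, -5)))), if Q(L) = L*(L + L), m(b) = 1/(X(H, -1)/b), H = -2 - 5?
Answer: -277400/7 ≈ -39629.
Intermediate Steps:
H = -7
m(b) = b/7 (m(b) = 1/((-7*(-1))/b) = 1/(7/b) = b/7)
Q(L) = 2*L² (Q(L) = L*(2*L) = 2*L²)
-365*(m(-10) + (160 - Q(W(-1, -5)))) = -365*((⅐)*(-10) + (160 - 2*5²)) = -365*(-10/7 + (160 - 2*25)) = -365*(-10/7 + (160 - 1*50)) = -365*(-10/7 + (160 - 50)) = -365*(-10/7 + 110) = -365*760/7 = -277400/7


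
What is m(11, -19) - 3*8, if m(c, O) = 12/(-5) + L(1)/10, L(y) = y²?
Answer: -263/10 ≈ -26.300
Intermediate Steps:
m(c, O) = -23/10 (m(c, O) = 12/(-5) + 1²/10 = 12*(-⅕) + 1*(⅒) = -12/5 + ⅒ = -23/10)
m(11, -19) - 3*8 = -23/10 - 3*8 = -23/10 - 24 = -263/10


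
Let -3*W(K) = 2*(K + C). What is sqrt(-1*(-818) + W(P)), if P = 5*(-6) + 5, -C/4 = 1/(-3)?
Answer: 4*sqrt(469)/3 ≈ 28.875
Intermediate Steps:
C = 4/3 (C = -4/(-3) = -4*(-1/3) = 4/3 ≈ 1.3333)
P = -25 (P = -30 + 5 = -25)
W(K) = -8/9 - 2*K/3 (W(K) = -2*(K + 4/3)/3 = -2*(4/3 + K)/3 = -(8/3 + 2*K)/3 = -8/9 - 2*K/3)
sqrt(-1*(-818) + W(P)) = sqrt(-1*(-818) + (-8/9 - 2/3*(-25))) = sqrt(818 + (-8/9 + 50/3)) = sqrt(818 + 142/9) = sqrt(7504/9) = 4*sqrt(469)/3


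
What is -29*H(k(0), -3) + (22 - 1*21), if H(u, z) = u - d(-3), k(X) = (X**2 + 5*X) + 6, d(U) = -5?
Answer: -318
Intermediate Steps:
k(X) = 6 + X**2 + 5*X
H(u, z) = 5 + u (H(u, z) = u - 1*(-5) = u + 5 = 5 + u)
-29*H(k(0), -3) + (22 - 1*21) = -29*(5 + (6 + 0**2 + 5*0)) + (22 - 1*21) = -29*(5 + (6 + 0 + 0)) + (22 - 21) = -29*(5 + 6) + 1 = -29*11 + 1 = -319 + 1 = -318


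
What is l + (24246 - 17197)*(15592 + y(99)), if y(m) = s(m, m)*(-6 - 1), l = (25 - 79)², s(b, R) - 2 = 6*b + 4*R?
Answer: 60962668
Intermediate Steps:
s(b, R) = 2 + 4*R + 6*b (s(b, R) = 2 + (6*b + 4*R) = 2 + (4*R + 6*b) = 2 + 4*R + 6*b)
l = 2916 (l = (-54)² = 2916)
y(m) = -14 - 70*m (y(m) = (2 + 4*m + 6*m)*(-6 - 1) = (2 + 10*m)*(-7) = -14 - 70*m)
l + (24246 - 17197)*(15592 + y(99)) = 2916 + (24246 - 17197)*(15592 + (-14 - 70*99)) = 2916 + 7049*(15592 + (-14 - 6930)) = 2916 + 7049*(15592 - 6944) = 2916 + 7049*8648 = 2916 + 60959752 = 60962668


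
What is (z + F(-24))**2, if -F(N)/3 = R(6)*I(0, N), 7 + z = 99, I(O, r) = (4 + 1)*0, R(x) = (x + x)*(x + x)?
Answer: 8464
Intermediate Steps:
R(x) = 4*x**2 (R(x) = (2*x)*(2*x) = 4*x**2)
I(O, r) = 0 (I(O, r) = 5*0 = 0)
z = 92 (z = -7 + 99 = 92)
F(N) = 0 (F(N) = -3*4*6**2*0 = -3*4*36*0 = -432*0 = -3*0 = 0)
(z + F(-24))**2 = (92 + 0)**2 = 92**2 = 8464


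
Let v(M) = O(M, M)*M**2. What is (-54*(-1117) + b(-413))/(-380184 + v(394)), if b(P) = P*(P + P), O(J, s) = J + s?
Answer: 50182/15243223 ≈ 0.0032921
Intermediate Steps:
b(P) = 2*P**2 (b(P) = P*(2*P) = 2*P**2)
v(M) = 2*M**3 (v(M) = (M + M)*M**2 = (2*M)*M**2 = 2*M**3)
(-54*(-1117) + b(-413))/(-380184 + v(394)) = (-54*(-1117) + 2*(-413)**2)/(-380184 + 2*394**3) = (60318 + 2*170569)/(-380184 + 2*61162984) = (60318 + 341138)/(-380184 + 122325968) = 401456/121945784 = 401456*(1/121945784) = 50182/15243223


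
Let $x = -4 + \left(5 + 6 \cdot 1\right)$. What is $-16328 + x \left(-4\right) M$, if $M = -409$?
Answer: $-4876$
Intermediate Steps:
$x = 7$ ($x = -4 + \left(5 + 6\right) = -4 + 11 = 7$)
$-16328 + x \left(-4\right) M = -16328 + 7 \left(-4\right) \left(-409\right) = -16328 - -11452 = -16328 + 11452 = -4876$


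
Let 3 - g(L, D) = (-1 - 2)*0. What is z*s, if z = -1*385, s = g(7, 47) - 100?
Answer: 37345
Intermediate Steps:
g(L, D) = 3 (g(L, D) = 3 - (-1 - 2)*0 = 3 - (-3)*0 = 3 - 1*0 = 3 + 0 = 3)
s = -97 (s = 3 - 100 = -97)
z = -385
z*s = -385*(-97) = 37345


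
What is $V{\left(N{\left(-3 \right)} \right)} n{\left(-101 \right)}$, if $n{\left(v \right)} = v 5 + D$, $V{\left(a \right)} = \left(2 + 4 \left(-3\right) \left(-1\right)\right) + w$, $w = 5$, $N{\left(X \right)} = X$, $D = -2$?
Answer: $-9633$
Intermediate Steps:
$V{\left(a \right)} = 19$ ($V{\left(a \right)} = \left(2 + 4 \left(-3\right) \left(-1\right)\right) + 5 = \left(2 - -12\right) + 5 = \left(2 + 12\right) + 5 = 14 + 5 = 19$)
$n{\left(v \right)} = -2 + 5 v$ ($n{\left(v \right)} = v 5 - 2 = 5 v - 2 = -2 + 5 v$)
$V{\left(N{\left(-3 \right)} \right)} n{\left(-101 \right)} = 19 \left(-2 + 5 \left(-101\right)\right) = 19 \left(-2 - 505\right) = 19 \left(-507\right) = -9633$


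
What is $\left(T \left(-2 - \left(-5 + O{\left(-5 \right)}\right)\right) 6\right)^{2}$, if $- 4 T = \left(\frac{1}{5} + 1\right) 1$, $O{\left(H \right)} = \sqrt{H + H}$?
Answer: $\frac{81 \left(3 - i \sqrt{10}\right)^{2}}{25} \approx -3.24 - 61.475 i$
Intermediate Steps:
$O{\left(H \right)} = \sqrt{2} \sqrt{H}$ ($O{\left(H \right)} = \sqrt{2 H} = \sqrt{2} \sqrt{H}$)
$T = - \frac{3}{10}$ ($T = - \frac{\left(\frac{1}{5} + 1\right) 1}{4} = - \frac{\frac{6}{5} \cdot 1}{4} = \left(- \frac{1}{4}\right) \frac{6}{5} = - \frac{3}{10} \approx -0.3$)
$\left(T \left(-2 - \left(-5 + O{\left(-5 \right)}\right)\right) 6\right)^{2} = \left(- \frac{3 \left(-2 - \left(-5 + \sqrt{2} \sqrt{-5}\right)\right) 6}{10}\right)^{2} = \left(- \frac{3 \left(-2 + \left(5 - \sqrt{2} i \sqrt{5}\right)\right) 6}{10}\right)^{2} = \left(- \frac{3 \left(-2 + \left(5 - i \sqrt{10}\right)\right) 6}{10}\right)^{2} = \left(- \frac{3 \left(3 - i \sqrt{10}\right) 6}{10}\right)^{2} = \left(- \frac{3 \left(18 - 6 i \sqrt{10}\right)}{10}\right)^{2} = \left(- \frac{27}{5} + \frac{9 i \sqrt{10}}{5}\right)^{2}$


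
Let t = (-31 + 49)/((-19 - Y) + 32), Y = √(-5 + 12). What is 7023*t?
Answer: 30433/3 + 2341*√7/3 ≈ 12209.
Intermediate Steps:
Y = √7 ≈ 2.6458
t = 18/(13 - √7) (t = (-31 + 49)/((-19 - √7) + 32) = 18/(13 - √7) ≈ 1.7384)
7023*t = 7023*(13/9 + √7/9) = 30433/3 + 2341*√7/3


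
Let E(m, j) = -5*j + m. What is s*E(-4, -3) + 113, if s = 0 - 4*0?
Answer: 113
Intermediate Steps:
E(m, j) = m - 5*j
s = 0 (s = 0 + 0 = 0)
s*E(-4, -3) + 113 = 0*(-4 - 5*(-3)) + 113 = 0*(-4 + 15) + 113 = 0*11 + 113 = 0 + 113 = 113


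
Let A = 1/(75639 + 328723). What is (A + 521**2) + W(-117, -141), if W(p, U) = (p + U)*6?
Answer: 109134473267/404362 ≈ 2.6989e+5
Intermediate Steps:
A = 1/404362 ≈ 2.4730e-6
W(p, U) = 6*U + 6*p (W(p, U) = (U + p)*6 = 6*U + 6*p)
(A + 521**2) + W(-117, -141) = (1/404362 + 521**2) + (6*(-141) + 6*(-117)) = (1/404362 + 271441) + (-846 - 702) = 109760425643/404362 - 1548 = 109134473267/404362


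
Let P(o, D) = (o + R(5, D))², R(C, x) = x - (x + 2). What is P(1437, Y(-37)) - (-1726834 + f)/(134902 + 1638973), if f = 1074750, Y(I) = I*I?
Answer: 3652808398959/1773875 ≈ 2.0592e+6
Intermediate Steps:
Y(I) = I²
R(C, x) = -2 (R(C, x) = x - (2 + x) = x + (-2 - x) = -2)
P(o, D) = (-2 + o)² (P(o, D) = (o - 2)² = (-2 + o)²)
P(1437, Y(-37)) - (-1726834 + f)/(134902 + 1638973) = (-2 + 1437)² - (-1726834 + 1074750)/(134902 + 1638973) = 1435² - (-652084)/1773875 = 2059225 - (-652084)/1773875 = 2059225 - 1*(-652084/1773875) = 2059225 + 652084/1773875 = 3652808398959/1773875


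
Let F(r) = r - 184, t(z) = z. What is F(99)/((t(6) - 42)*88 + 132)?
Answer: 85/3036 ≈ 0.027997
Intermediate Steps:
F(r) = -184 + r
F(99)/((t(6) - 42)*88 + 132) = (-184 + 99)/((6 - 42)*88 + 132) = -85/(-36*88 + 132) = -85/(-3168 + 132) = -85/(-3036) = -85*(-1/3036) = 85/3036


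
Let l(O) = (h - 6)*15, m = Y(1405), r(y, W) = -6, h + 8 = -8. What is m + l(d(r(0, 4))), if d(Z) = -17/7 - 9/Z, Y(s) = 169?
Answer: -161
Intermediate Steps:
h = -16 (h = -8 - 8 = -16)
d(Z) = -17/7 - 9/Z (d(Z) = -17*1/7 - 9/Z = -17/7 - 9/Z)
m = 169
l(O) = -330 (l(O) = (-16 - 6)*15 = -22*15 = -330)
m + l(d(r(0, 4))) = 169 - 330 = -161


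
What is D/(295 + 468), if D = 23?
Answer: 23/763 ≈ 0.030144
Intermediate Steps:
D/(295 + 468) = 23/(295 + 468) = 23/763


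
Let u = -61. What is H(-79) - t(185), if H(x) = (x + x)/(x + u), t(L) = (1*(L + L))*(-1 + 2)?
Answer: -25821/70 ≈ -368.87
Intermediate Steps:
t(L) = 2*L (t(L) = (1*(2*L))*1 = (2*L)*1 = 2*L)
H(x) = 2*x/(-61 + x) (H(x) = (x + x)/(x - 61) = (2*x)/(-61 + x) = 2*x/(-61 + x))
H(-79) - t(185) = 2*(-79)/(-61 - 79) - 2*185 = 2*(-79)/(-140) - 1*370 = 2*(-79)*(-1/140) - 370 = 79/70 - 370 = -25821/70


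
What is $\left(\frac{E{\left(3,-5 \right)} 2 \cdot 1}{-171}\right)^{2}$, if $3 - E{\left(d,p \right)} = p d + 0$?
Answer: $\frac{16}{361} \approx 0.044321$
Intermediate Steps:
$E{\left(d,p \right)} = 3 - d p$ ($E{\left(d,p \right)} = 3 - \left(p d + 0\right) = 3 - \left(d p + 0\right) = 3 - d p$)
$\left(\frac{E{\left(3,-5 \right)} 2 \cdot 1}{-171}\right)^{2} = \left(\frac{\left(3 - 3 \left(-5\right)\right) 2 \cdot 1}{-171}\right)^{2} = \left(\left(3 + 15\right) 2 \cdot 1 \left(- \frac{1}{171}\right)\right)^{2} = \left(18 \cdot 2 \cdot 1 \left(- \frac{1}{171}\right)\right)^{2} = \left(36 \cdot 1 \left(- \frac{1}{171}\right)\right)^{2} = \left(36 \left(- \frac{1}{171}\right)\right)^{2} = \left(- \frac{4}{19}\right)^{2} = \frac{16}{361}$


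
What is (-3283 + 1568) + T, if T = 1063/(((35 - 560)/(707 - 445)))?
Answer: -1178881/525 ≈ -2245.5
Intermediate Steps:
T = -278506/525 (T = 1063/((-525/262)) = 1063/((-525*1/262)) = 1063/(-525/262) = 1063*(-262/525) = -278506/525 ≈ -530.49)
(-3283 + 1568) + T = (-3283 + 1568) - 278506/525 = -1715 - 278506/525 = -1178881/525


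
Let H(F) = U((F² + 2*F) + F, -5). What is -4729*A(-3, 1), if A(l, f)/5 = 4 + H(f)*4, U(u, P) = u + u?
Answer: -851220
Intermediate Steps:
U(u, P) = 2*u
H(F) = 2*F² + 6*F (H(F) = 2*((F² + 2*F) + F) = 2*(F² + 3*F) = 2*F² + 6*F)
A(l, f) = 20 + 40*f*(3 + f) (A(l, f) = 5*(4 + (2*f*(3 + f))*4) = 5*(4 + 8*f*(3 + f)) = 20 + 40*f*(3 + f))
-4729*A(-3, 1) = -4729*(20 + 40*1*(3 + 1)) = -4729*(20 + 40*1*4) = -4729*(20 + 160) = -4729*180 = -851220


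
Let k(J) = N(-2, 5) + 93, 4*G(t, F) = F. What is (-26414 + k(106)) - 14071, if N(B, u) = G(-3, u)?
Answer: -161563/4 ≈ -40391.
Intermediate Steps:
G(t, F) = F/4
N(B, u) = u/4
k(J) = 377/4 (k(J) = (¼)*5 + 93 = 5/4 + 93 = 377/4)
(-26414 + k(106)) - 14071 = (-26414 + 377/4) - 14071 = -105279/4 - 14071 = -161563/4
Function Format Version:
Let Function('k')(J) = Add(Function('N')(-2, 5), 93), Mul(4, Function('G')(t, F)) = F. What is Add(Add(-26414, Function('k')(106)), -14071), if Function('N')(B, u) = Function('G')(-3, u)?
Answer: Rational(-161563, 4) ≈ -40391.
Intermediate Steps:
Function('G')(t, F) = Mul(Rational(1, 4), F)
Function('N')(B, u) = Mul(Rational(1, 4), u)
Function('k')(J) = Rational(377, 4) (Function('k')(J) = Add(Mul(Rational(1, 4), 5), 93) = Add(Rational(5, 4), 93) = Rational(377, 4))
Add(Add(-26414, Function('k')(106)), -14071) = Add(Add(-26414, Rational(377, 4)), -14071) = Add(Rational(-105279, 4), -14071) = Rational(-161563, 4)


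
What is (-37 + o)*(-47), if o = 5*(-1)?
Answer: 1974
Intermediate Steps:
o = -5
(-37 + o)*(-47) = (-37 - 5)*(-47) = -42*(-47) = 1974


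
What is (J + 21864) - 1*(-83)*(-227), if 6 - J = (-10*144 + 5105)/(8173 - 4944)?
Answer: 9776976/3229 ≈ 3027.9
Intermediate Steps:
J = 15709/3229 (J = 6 - (-10*144 + 5105)/(8173 - 4944) = 6 - (-1440 + 5105)/3229 = 6 - 3665/3229 = 15709/3229 ≈ 4.8650)
(J + 21864) - 1*(-83)*(-227) = (15709/3229 + 21864) - 1*(-83)*(-227) = 70614565/3229 + 83*(-227) = 70614565/3229 - 18841 = 9776976/3229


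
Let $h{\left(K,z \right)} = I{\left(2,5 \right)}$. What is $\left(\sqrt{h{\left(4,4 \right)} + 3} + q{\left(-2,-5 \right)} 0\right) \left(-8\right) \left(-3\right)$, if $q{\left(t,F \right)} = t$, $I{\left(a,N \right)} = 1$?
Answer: $48$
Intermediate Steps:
$h{\left(K,z \right)} = 1$
$\left(\sqrt{h{\left(4,4 \right)} + 3} + q{\left(-2,-5 \right)} 0\right) \left(-8\right) \left(-3\right) = \left(\sqrt{1 + 3} - 0\right) \left(-8\right) \left(-3\right) = \left(\sqrt{4} + 0\right) \left(-8\right) \left(-3\right) = \left(2 + 0\right) \left(-8\right) \left(-3\right) = 2 \left(-8\right) \left(-3\right) = \left(-16\right) \left(-3\right) = 48$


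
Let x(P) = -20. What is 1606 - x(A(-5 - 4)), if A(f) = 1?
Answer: 1626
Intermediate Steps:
1606 - x(A(-5 - 4)) = 1606 - 1*(-20) = 1606 + 20 = 1626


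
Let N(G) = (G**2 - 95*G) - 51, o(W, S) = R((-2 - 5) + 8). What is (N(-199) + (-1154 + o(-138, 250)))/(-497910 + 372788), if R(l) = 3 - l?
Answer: -57303/125122 ≈ -0.45798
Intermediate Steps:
o(W, S) = 2 (o(W, S) = 3 - ((-2 - 5) + 8) = 3 - (-7 + 8) = 3 - 1*1 = 3 - 1 = 2)
N(G) = -51 + G**2 - 95*G
(N(-199) + (-1154 + o(-138, 250)))/(-497910 + 372788) = ((-51 + (-199)**2 - 95*(-199)) + (-1154 + 2))/(-497910 + 372788) = ((-51 + 39601 + 18905) - 1152)/(-125122) = (58455 - 1152)*(-1/125122) = 57303*(-1/125122) = -57303/125122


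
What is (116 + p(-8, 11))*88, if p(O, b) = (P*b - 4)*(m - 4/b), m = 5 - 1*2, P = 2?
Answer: 14384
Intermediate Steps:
m = 3 (m = 5 - 2 = 3)
p(O, b) = (-4 + 2*b)*(3 - 4/b) (p(O, b) = (2*b - 4)*(3 - 4/b) = (-4 + 2*b)*(3 - 4/b))
(116 + p(-8, 11))*88 = (116 + (-20 + 6*11 + 16/11))*88 = (116 + (-20 + 66 + 16*(1/11)))*88 = (116 + (-20 + 66 + 16/11))*88 = (116 + 522/11)*88 = (1798/11)*88 = 14384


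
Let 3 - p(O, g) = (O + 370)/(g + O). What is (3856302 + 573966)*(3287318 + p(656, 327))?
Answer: 14316125365028556/983 ≈ 1.4564e+13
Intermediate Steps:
p(O, g) = 3 - (370 + O)/(O + g) (p(O, g) = 3 - (O + 370)/(g + O) = 3 - (370 + O)/(O + g))
(3856302 + 573966)*(3287318 + p(656, 327)) = (3856302 + 573966)*(3287318 + (-370 + 2*656 + 3*327)/(656 + 327)) = 4430268*(3287318 + (-370 + 1312 + 981)/983) = 4430268*(3287318 + (1/983)*1923) = 4430268*(3287318 + 1923/983) = 4430268*(3231435517/983) = 14316125365028556/983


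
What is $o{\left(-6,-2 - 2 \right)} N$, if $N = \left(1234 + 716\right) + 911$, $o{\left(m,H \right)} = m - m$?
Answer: $0$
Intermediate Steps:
$o{\left(m,H \right)} = 0$
$N = 2861$ ($N = 1950 + 911 = 2861$)
$o{\left(-6,-2 - 2 \right)} N = 0 \cdot 2861 = 0$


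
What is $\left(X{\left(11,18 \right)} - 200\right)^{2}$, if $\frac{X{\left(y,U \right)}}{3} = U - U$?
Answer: $40000$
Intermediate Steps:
$X{\left(y,U \right)} = 0$ ($X{\left(y,U \right)} = 3 \left(U - U\right) = 3 \cdot 0 = 0$)
$\left(X{\left(11,18 \right)} - 200\right)^{2} = \left(0 - 200\right)^{2} = \left(-200\right)^{2} = 40000$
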